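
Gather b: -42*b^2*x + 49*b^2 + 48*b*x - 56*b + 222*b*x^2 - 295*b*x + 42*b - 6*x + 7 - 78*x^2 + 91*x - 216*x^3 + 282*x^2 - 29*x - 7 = b^2*(49 - 42*x) + b*(222*x^2 - 247*x - 14) - 216*x^3 + 204*x^2 + 56*x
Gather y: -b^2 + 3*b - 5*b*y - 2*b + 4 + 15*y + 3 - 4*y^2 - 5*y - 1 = -b^2 + b - 4*y^2 + y*(10 - 5*b) + 6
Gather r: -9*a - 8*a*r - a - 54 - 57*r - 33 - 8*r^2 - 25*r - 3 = -10*a - 8*r^2 + r*(-8*a - 82) - 90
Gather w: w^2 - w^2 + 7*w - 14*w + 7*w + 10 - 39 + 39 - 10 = 0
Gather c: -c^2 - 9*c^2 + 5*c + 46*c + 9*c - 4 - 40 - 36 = -10*c^2 + 60*c - 80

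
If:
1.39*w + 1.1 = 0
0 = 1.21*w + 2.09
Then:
No Solution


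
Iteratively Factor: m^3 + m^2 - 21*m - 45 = (m + 3)*(m^2 - 2*m - 15) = (m + 3)^2*(m - 5)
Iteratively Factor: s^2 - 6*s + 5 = (s - 1)*(s - 5)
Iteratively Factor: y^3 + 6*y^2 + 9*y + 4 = (y + 4)*(y^2 + 2*y + 1) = (y + 1)*(y + 4)*(y + 1)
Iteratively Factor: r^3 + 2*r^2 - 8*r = (r)*(r^2 + 2*r - 8) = r*(r - 2)*(r + 4)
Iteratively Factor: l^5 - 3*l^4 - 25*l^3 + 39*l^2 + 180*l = (l + 3)*(l^4 - 6*l^3 - 7*l^2 + 60*l) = (l - 5)*(l + 3)*(l^3 - l^2 - 12*l) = (l - 5)*(l + 3)^2*(l^2 - 4*l) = l*(l - 5)*(l + 3)^2*(l - 4)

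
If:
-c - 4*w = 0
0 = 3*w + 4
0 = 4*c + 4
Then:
No Solution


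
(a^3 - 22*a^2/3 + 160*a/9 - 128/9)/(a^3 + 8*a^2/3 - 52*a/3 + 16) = (9*a^2 - 48*a + 64)/(3*(3*a^2 + 14*a - 24))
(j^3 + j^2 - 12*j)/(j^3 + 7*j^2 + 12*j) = (j - 3)/(j + 3)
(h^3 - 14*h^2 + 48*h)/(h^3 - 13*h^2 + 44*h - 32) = h*(h - 6)/(h^2 - 5*h + 4)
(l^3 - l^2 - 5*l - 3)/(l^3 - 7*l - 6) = (l + 1)/(l + 2)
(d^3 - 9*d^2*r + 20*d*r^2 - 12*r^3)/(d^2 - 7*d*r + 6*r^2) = d - 2*r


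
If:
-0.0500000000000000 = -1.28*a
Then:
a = 0.04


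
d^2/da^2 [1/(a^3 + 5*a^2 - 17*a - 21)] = 2*(-(3*a + 5)*(a^3 + 5*a^2 - 17*a - 21) + (3*a^2 + 10*a - 17)^2)/(a^3 + 5*a^2 - 17*a - 21)^3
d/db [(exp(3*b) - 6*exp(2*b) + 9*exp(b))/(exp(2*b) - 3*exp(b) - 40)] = (exp(4*b) - 6*exp(3*b) - 111*exp(2*b) + 480*exp(b) - 360)*exp(b)/(exp(4*b) - 6*exp(3*b) - 71*exp(2*b) + 240*exp(b) + 1600)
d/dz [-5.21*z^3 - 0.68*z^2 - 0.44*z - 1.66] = -15.63*z^2 - 1.36*z - 0.44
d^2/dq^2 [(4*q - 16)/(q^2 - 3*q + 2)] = 8*((7 - 3*q)*(q^2 - 3*q + 2) + (q - 4)*(2*q - 3)^2)/(q^2 - 3*q + 2)^3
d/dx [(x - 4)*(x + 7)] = 2*x + 3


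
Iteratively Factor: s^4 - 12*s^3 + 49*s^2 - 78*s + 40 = (s - 5)*(s^3 - 7*s^2 + 14*s - 8) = (s - 5)*(s - 4)*(s^2 - 3*s + 2) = (s - 5)*(s - 4)*(s - 2)*(s - 1)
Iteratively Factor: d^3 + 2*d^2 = (d + 2)*(d^2) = d*(d + 2)*(d)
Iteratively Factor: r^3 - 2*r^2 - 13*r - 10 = (r - 5)*(r^2 + 3*r + 2) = (r - 5)*(r + 1)*(r + 2)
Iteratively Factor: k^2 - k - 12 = (k - 4)*(k + 3)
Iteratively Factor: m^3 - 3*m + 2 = (m + 2)*(m^2 - 2*m + 1) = (m - 1)*(m + 2)*(m - 1)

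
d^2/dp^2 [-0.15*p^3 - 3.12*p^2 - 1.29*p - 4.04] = -0.9*p - 6.24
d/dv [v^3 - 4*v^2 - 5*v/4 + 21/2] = 3*v^2 - 8*v - 5/4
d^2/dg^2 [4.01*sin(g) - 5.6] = -4.01*sin(g)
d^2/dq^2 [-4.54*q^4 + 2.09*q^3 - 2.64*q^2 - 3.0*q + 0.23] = -54.48*q^2 + 12.54*q - 5.28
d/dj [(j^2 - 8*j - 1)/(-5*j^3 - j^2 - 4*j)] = (5*j^4 - 80*j^3 - 27*j^2 - 2*j - 4)/(j^2*(25*j^4 + 10*j^3 + 41*j^2 + 8*j + 16))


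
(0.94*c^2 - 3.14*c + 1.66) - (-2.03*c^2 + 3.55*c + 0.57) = 2.97*c^2 - 6.69*c + 1.09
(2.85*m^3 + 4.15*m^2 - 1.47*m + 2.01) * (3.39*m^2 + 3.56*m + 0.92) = 9.6615*m^5 + 24.2145*m^4 + 12.4127*m^3 + 5.3987*m^2 + 5.8032*m + 1.8492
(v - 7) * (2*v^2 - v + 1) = 2*v^3 - 15*v^2 + 8*v - 7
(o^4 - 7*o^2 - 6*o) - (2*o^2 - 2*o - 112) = o^4 - 9*o^2 - 4*o + 112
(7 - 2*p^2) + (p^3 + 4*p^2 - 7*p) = p^3 + 2*p^2 - 7*p + 7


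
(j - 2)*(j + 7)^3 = j^4 + 19*j^3 + 105*j^2 + 49*j - 686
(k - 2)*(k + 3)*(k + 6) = k^3 + 7*k^2 - 36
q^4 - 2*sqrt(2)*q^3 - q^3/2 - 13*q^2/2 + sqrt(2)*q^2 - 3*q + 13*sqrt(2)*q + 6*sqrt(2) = (q - 3)*(q + 1/2)*(q + 2)*(q - 2*sqrt(2))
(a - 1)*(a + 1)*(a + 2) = a^3 + 2*a^2 - a - 2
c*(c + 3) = c^2 + 3*c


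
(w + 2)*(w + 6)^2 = w^3 + 14*w^2 + 60*w + 72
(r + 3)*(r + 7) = r^2 + 10*r + 21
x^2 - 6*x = x*(x - 6)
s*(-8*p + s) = -8*p*s + s^2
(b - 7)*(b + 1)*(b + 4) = b^3 - 2*b^2 - 31*b - 28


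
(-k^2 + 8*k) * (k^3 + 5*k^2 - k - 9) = -k^5 + 3*k^4 + 41*k^3 + k^2 - 72*k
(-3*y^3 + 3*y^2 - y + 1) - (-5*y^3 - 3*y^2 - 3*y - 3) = 2*y^3 + 6*y^2 + 2*y + 4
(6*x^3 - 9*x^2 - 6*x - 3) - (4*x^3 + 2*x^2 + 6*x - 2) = 2*x^3 - 11*x^2 - 12*x - 1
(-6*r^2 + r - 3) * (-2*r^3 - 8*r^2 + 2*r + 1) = 12*r^5 + 46*r^4 - 14*r^3 + 20*r^2 - 5*r - 3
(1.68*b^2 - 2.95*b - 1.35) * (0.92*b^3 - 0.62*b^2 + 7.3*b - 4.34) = 1.5456*b^5 - 3.7556*b^4 + 12.851*b^3 - 27.9892*b^2 + 2.948*b + 5.859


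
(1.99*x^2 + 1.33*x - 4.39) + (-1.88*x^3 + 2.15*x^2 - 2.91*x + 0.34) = -1.88*x^3 + 4.14*x^2 - 1.58*x - 4.05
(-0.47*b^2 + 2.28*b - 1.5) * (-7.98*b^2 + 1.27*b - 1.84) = 3.7506*b^4 - 18.7913*b^3 + 15.7304*b^2 - 6.1002*b + 2.76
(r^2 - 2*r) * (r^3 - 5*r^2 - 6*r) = r^5 - 7*r^4 + 4*r^3 + 12*r^2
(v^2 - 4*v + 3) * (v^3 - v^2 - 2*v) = v^5 - 5*v^4 + 5*v^3 + 5*v^2 - 6*v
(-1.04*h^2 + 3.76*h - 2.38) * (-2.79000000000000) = 2.9016*h^2 - 10.4904*h + 6.6402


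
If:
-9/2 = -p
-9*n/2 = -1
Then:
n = 2/9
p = 9/2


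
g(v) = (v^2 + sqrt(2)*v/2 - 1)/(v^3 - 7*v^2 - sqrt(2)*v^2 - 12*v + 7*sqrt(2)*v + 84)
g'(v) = (2*v + sqrt(2)/2)/(v^3 - 7*v^2 - sqrt(2)*v^2 - 12*v + 7*sqrt(2)*v + 84) + (v^2 + sqrt(2)*v/2 - 1)*(-3*v^2 + 2*sqrt(2)*v + 14*v - 7*sqrt(2) + 12)/(v^3 - 7*v^2 - sqrt(2)*v^2 - 12*v + 7*sqrt(2)*v + 84)^2 = ((4*v + sqrt(2))*(v^3 - 7*v^2 - sqrt(2)*v^2 - 12*v + 7*sqrt(2)*v + 84) + (2*v^2 + sqrt(2)*v - 2)*(-3*v^2 + 2*sqrt(2)*v + 14*v - 7*sqrt(2) + 12))/(2*(v^3 - 7*v^2 - sqrt(2)*v^2 - 12*v + 7*sqrt(2)*v + 84)^2)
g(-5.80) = -0.07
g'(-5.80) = -0.00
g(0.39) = -0.00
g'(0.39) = 0.02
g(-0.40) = -0.01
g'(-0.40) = 0.00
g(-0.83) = -0.01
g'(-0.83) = -0.01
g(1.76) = 0.06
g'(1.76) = 0.09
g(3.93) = 2.66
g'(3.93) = 10.29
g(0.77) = 0.00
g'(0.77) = 0.03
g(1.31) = 0.02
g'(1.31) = 0.05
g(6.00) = -2.53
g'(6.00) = -1.62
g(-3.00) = -0.47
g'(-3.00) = -2.44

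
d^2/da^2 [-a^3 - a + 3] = -6*a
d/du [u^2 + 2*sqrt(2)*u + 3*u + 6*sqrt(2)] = 2*u + 2*sqrt(2) + 3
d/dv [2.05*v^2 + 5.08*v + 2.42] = 4.1*v + 5.08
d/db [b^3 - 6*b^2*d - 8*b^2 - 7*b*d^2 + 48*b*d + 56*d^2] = 3*b^2 - 12*b*d - 16*b - 7*d^2 + 48*d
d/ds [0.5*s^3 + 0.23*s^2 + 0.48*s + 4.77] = 1.5*s^2 + 0.46*s + 0.48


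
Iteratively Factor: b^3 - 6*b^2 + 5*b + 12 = (b + 1)*(b^2 - 7*b + 12) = (b - 3)*(b + 1)*(b - 4)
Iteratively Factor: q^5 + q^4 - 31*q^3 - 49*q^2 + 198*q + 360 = (q + 3)*(q^4 - 2*q^3 - 25*q^2 + 26*q + 120) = (q - 3)*(q + 3)*(q^3 + q^2 - 22*q - 40) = (q - 3)*(q + 2)*(q + 3)*(q^2 - q - 20) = (q - 5)*(q - 3)*(q + 2)*(q + 3)*(q + 4)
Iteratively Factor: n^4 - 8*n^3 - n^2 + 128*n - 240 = (n - 4)*(n^3 - 4*n^2 - 17*n + 60) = (n - 5)*(n - 4)*(n^2 + n - 12) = (n - 5)*(n - 4)*(n + 4)*(n - 3)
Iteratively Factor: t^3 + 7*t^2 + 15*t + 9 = (t + 3)*(t^2 + 4*t + 3) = (t + 1)*(t + 3)*(t + 3)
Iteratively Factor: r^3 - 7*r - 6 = (r + 2)*(r^2 - 2*r - 3) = (r + 1)*(r + 2)*(r - 3)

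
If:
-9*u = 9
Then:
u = -1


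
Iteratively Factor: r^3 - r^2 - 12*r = (r)*(r^2 - r - 12) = r*(r + 3)*(r - 4)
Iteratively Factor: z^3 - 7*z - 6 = (z + 1)*(z^2 - z - 6) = (z - 3)*(z + 1)*(z + 2)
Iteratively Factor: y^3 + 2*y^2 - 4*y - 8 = (y - 2)*(y^2 + 4*y + 4) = (y - 2)*(y + 2)*(y + 2)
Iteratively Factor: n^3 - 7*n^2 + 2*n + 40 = (n - 5)*(n^2 - 2*n - 8) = (n - 5)*(n + 2)*(n - 4)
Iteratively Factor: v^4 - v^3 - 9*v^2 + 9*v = (v + 3)*(v^3 - 4*v^2 + 3*v) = (v - 3)*(v + 3)*(v^2 - v) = v*(v - 3)*(v + 3)*(v - 1)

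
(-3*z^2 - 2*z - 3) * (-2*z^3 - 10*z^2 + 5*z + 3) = 6*z^5 + 34*z^4 + 11*z^3 + 11*z^2 - 21*z - 9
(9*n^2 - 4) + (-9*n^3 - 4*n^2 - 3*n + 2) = -9*n^3 + 5*n^2 - 3*n - 2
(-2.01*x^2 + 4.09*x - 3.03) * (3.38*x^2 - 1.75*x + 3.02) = -6.7938*x^4 + 17.3417*x^3 - 23.4691*x^2 + 17.6543*x - 9.1506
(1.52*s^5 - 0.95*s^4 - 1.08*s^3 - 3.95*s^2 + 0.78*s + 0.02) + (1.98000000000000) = 1.52*s^5 - 0.95*s^4 - 1.08*s^3 - 3.95*s^2 + 0.78*s + 2.0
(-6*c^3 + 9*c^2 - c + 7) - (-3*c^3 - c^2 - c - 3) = -3*c^3 + 10*c^2 + 10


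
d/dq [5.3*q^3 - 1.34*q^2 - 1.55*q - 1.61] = 15.9*q^2 - 2.68*q - 1.55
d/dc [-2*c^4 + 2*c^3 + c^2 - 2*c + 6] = -8*c^3 + 6*c^2 + 2*c - 2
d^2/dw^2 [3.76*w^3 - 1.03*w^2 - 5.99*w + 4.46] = 22.56*w - 2.06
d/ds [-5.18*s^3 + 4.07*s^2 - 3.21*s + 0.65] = -15.54*s^2 + 8.14*s - 3.21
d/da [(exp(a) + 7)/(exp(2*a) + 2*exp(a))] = (-exp(2*a) - 14*exp(a) - 14)*exp(-a)/(exp(2*a) + 4*exp(a) + 4)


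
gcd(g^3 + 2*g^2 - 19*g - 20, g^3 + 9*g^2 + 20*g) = g + 5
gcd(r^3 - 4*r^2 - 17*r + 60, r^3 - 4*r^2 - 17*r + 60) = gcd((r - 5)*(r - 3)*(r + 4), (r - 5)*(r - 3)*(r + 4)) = r^3 - 4*r^2 - 17*r + 60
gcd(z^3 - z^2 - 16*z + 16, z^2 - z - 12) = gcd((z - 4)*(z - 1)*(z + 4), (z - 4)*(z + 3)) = z - 4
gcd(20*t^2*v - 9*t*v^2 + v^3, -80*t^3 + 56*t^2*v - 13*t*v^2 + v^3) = 20*t^2 - 9*t*v + v^2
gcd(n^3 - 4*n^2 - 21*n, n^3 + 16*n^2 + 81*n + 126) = n + 3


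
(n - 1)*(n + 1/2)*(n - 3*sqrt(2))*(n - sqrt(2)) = n^4 - 4*sqrt(2)*n^3 - n^3/2 + 2*sqrt(2)*n^2 + 11*n^2/2 - 3*n + 2*sqrt(2)*n - 3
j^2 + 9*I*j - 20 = (j + 4*I)*(j + 5*I)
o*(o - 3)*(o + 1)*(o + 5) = o^4 + 3*o^3 - 13*o^2 - 15*o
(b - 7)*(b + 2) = b^2 - 5*b - 14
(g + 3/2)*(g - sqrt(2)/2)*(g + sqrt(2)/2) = g^3 + 3*g^2/2 - g/2 - 3/4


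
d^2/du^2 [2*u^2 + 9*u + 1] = 4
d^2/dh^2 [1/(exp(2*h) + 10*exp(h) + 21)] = 2*(4*(exp(h) + 5)^2*exp(h) - (2*exp(h) + 5)*(exp(2*h) + 10*exp(h) + 21))*exp(h)/(exp(2*h) + 10*exp(h) + 21)^3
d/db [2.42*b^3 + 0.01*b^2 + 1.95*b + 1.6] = 7.26*b^2 + 0.02*b + 1.95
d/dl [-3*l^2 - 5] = -6*l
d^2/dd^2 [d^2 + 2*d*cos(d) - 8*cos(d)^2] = -2*d*cos(d) - 32*sin(d)^2 - 4*sin(d) + 18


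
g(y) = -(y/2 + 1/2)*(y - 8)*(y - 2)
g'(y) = -(y/2 + 1/2)*(y - 8) - (y/2 + 1/2)*(y - 2) - (y - 8)*(y - 2)/2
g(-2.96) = 53.27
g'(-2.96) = -42.78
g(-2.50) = 35.44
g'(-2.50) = -34.88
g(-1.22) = 3.27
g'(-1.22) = -16.21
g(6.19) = 27.26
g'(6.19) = -4.76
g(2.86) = 8.53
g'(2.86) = 10.47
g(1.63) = -3.10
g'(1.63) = 7.68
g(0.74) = -7.96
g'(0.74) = 2.84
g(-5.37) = 215.30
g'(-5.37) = -94.59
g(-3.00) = 55.00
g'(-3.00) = -43.50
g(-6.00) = 280.00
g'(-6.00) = -111.00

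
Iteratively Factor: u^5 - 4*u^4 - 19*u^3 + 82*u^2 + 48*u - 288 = (u + 2)*(u^4 - 6*u^3 - 7*u^2 + 96*u - 144) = (u + 2)*(u + 4)*(u^3 - 10*u^2 + 33*u - 36) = (u - 3)*(u + 2)*(u + 4)*(u^2 - 7*u + 12) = (u - 4)*(u - 3)*(u + 2)*(u + 4)*(u - 3)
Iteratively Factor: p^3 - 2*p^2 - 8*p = (p + 2)*(p^2 - 4*p) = (p - 4)*(p + 2)*(p)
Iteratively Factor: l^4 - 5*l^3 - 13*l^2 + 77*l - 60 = (l + 4)*(l^3 - 9*l^2 + 23*l - 15) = (l - 5)*(l + 4)*(l^2 - 4*l + 3) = (l - 5)*(l - 1)*(l + 4)*(l - 3)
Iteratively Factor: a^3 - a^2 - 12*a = (a + 3)*(a^2 - 4*a) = a*(a + 3)*(a - 4)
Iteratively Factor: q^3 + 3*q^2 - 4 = (q + 2)*(q^2 + q - 2) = (q - 1)*(q + 2)*(q + 2)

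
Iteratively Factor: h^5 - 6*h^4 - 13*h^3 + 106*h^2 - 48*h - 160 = (h + 1)*(h^4 - 7*h^3 - 6*h^2 + 112*h - 160) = (h - 4)*(h + 1)*(h^3 - 3*h^2 - 18*h + 40) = (h - 4)*(h + 1)*(h + 4)*(h^2 - 7*h + 10) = (h - 4)*(h - 2)*(h + 1)*(h + 4)*(h - 5)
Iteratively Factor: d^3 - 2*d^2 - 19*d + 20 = (d - 5)*(d^2 + 3*d - 4) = (d - 5)*(d + 4)*(d - 1)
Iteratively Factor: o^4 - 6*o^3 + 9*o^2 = (o - 3)*(o^3 - 3*o^2) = o*(o - 3)*(o^2 - 3*o) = o*(o - 3)^2*(o)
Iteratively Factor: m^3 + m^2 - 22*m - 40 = (m + 4)*(m^2 - 3*m - 10) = (m + 2)*(m + 4)*(m - 5)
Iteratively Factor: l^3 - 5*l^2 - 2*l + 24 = (l - 3)*(l^2 - 2*l - 8) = (l - 4)*(l - 3)*(l + 2)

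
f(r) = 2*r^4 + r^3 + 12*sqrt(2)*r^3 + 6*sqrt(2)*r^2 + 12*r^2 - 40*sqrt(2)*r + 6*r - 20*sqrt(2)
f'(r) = 8*r^3 + 3*r^2 + 36*sqrt(2)*r^2 + 12*sqrt(2)*r + 24*r - 40*sqrt(2) + 6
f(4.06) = 1850.15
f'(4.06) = 1539.82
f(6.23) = 7810.01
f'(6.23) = 4231.58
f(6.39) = 8508.39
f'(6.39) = 4499.90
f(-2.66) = 13.08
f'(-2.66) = 71.34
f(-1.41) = 41.27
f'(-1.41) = -23.58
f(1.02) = -37.32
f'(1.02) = 55.80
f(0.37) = -43.24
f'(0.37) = -27.62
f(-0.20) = -17.49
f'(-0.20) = -56.67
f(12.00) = 74839.91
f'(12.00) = 22028.36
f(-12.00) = 13947.29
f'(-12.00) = -6602.93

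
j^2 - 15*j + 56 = (j - 8)*(j - 7)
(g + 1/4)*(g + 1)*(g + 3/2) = g^3 + 11*g^2/4 + 17*g/8 + 3/8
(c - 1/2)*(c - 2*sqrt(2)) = c^2 - 2*sqrt(2)*c - c/2 + sqrt(2)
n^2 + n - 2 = (n - 1)*(n + 2)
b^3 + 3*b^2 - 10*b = b*(b - 2)*(b + 5)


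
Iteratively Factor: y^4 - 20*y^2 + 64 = (y + 4)*(y^3 - 4*y^2 - 4*y + 16) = (y - 2)*(y + 4)*(y^2 - 2*y - 8) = (y - 4)*(y - 2)*(y + 4)*(y + 2)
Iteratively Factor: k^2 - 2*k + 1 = (k - 1)*(k - 1)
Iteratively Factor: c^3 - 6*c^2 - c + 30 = (c + 2)*(c^2 - 8*c + 15) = (c - 3)*(c + 2)*(c - 5)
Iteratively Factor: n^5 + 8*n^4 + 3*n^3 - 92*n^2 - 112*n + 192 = (n - 3)*(n^4 + 11*n^3 + 36*n^2 + 16*n - 64) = (n - 3)*(n + 4)*(n^3 + 7*n^2 + 8*n - 16) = (n - 3)*(n + 4)^2*(n^2 + 3*n - 4) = (n - 3)*(n + 4)^3*(n - 1)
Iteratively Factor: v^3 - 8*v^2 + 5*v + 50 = (v + 2)*(v^2 - 10*v + 25) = (v - 5)*(v + 2)*(v - 5)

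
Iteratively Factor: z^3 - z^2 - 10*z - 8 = (z + 2)*(z^2 - 3*z - 4) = (z - 4)*(z + 2)*(z + 1)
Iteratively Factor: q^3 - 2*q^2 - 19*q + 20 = (q + 4)*(q^2 - 6*q + 5) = (q - 1)*(q + 4)*(q - 5)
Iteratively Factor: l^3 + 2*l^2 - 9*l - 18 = (l - 3)*(l^2 + 5*l + 6) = (l - 3)*(l + 3)*(l + 2)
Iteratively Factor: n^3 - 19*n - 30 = (n - 5)*(n^2 + 5*n + 6) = (n - 5)*(n + 2)*(n + 3)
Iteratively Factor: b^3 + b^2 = (b)*(b^2 + b) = b*(b + 1)*(b)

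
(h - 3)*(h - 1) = h^2 - 4*h + 3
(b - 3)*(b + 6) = b^2 + 3*b - 18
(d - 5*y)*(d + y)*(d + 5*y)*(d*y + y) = d^4*y + d^3*y^2 + d^3*y - 25*d^2*y^3 + d^2*y^2 - 25*d*y^4 - 25*d*y^3 - 25*y^4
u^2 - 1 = (u - 1)*(u + 1)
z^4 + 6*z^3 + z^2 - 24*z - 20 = (z - 2)*(z + 1)*(z + 2)*(z + 5)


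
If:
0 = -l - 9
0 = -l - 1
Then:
No Solution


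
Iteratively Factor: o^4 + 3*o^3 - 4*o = (o)*(o^3 + 3*o^2 - 4) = o*(o - 1)*(o^2 + 4*o + 4) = o*(o - 1)*(o + 2)*(o + 2)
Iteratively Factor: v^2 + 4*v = (v)*(v + 4)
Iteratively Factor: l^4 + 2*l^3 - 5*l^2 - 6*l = (l - 2)*(l^3 + 4*l^2 + 3*l) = l*(l - 2)*(l^2 + 4*l + 3) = l*(l - 2)*(l + 3)*(l + 1)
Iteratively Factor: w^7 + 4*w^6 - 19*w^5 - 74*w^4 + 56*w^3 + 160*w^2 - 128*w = (w)*(w^6 + 4*w^5 - 19*w^4 - 74*w^3 + 56*w^2 + 160*w - 128) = w*(w + 2)*(w^5 + 2*w^4 - 23*w^3 - 28*w^2 + 112*w - 64) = w*(w - 1)*(w + 2)*(w^4 + 3*w^3 - 20*w^2 - 48*w + 64) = w*(w - 1)*(w + 2)*(w + 4)*(w^3 - w^2 - 16*w + 16) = w*(w - 1)^2*(w + 2)*(w + 4)*(w^2 - 16) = w*(w - 1)^2*(w + 2)*(w + 4)^2*(w - 4)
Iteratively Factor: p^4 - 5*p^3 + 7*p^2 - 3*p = (p - 1)*(p^3 - 4*p^2 + 3*p) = (p - 1)^2*(p^2 - 3*p) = (p - 3)*(p - 1)^2*(p)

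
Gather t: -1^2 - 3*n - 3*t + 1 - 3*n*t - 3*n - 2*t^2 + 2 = -6*n - 2*t^2 + t*(-3*n - 3) + 2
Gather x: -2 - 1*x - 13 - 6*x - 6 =-7*x - 21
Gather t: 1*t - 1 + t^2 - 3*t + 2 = t^2 - 2*t + 1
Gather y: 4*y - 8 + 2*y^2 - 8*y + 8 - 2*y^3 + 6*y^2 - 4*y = -2*y^3 + 8*y^2 - 8*y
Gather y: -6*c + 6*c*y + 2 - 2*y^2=6*c*y - 6*c - 2*y^2 + 2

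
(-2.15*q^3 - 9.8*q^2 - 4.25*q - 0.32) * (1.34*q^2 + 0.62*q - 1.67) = -2.881*q^5 - 14.465*q^4 - 8.1805*q^3 + 13.3022*q^2 + 6.8991*q + 0.5344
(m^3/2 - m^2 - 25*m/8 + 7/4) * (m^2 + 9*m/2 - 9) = m^5/2 + 5*m^4/4 - 97*m^3/8 - 53*m^2/16 + 36*m - 63/4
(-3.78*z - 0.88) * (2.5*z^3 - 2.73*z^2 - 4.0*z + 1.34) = -9.45*z^4 + 8.1194*z^3 + 17.5224*z^2 - 1.5452*z - 1.1792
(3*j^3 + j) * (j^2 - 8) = 3*j^5 - 23*j^3 - 8*j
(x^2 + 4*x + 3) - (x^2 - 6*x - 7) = 10*x + 10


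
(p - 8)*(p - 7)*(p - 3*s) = p^3 - 3*p^2*s - 15*p^2 + 45*p*s + 56*p - 168*s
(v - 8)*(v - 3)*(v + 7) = v^3 - 4*v^2 - 53*v + 168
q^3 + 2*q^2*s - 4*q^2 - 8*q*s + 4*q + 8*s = (q - 2)^2*(q + 2*s)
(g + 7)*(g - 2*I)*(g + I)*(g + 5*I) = g^4 + 7*g^3 + 4*I*g^3 + 7*g^2 + 28*I*g^2 + 49*g + 10*I*g + 70*I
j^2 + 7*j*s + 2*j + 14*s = (j + 2)*(j + 7*s)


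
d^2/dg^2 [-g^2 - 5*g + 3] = -2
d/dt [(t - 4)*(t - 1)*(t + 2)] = 3*t^2 - 6*t - 6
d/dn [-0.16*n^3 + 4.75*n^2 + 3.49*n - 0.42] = -0.48*n^2 + 9.5*n + 3.49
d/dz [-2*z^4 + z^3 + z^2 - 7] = z*(-8*z^2 + 3*z + 2)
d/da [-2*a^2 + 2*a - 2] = 2 - 4*a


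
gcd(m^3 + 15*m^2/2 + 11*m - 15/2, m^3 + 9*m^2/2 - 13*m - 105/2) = m^2 + 8*m + 15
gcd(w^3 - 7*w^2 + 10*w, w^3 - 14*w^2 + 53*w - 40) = w - 5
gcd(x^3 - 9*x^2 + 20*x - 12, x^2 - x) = x - 1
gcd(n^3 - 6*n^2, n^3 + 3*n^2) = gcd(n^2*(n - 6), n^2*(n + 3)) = n^2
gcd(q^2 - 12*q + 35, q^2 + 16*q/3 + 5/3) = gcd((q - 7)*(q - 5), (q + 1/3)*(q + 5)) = 1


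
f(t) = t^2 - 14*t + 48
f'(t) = 2*t - 14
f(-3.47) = 108.62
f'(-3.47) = -20.94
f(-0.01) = 48.14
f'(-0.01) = -14.02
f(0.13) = 46.20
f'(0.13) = -13.74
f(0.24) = 44.70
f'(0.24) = -13.52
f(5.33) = 1.79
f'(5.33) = -3.34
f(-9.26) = 263.39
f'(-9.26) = -32.52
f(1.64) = 27.73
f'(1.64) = -10.72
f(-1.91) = 78.39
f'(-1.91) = -17.82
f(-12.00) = 360.00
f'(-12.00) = -38.00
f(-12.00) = 360.00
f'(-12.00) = -38.00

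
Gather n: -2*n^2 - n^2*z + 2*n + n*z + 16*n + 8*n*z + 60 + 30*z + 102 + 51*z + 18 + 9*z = n^2*(-z - 2) + n*(9*z + 18) + 90*z + 180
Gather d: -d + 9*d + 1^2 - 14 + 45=8*d + 32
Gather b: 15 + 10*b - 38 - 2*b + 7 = 8*b - 16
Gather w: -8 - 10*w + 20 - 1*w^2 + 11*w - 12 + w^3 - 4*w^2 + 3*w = w^3 - 5*w^2 + 4*w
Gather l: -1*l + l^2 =l^2 - l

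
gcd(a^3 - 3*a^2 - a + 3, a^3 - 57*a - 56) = a + 1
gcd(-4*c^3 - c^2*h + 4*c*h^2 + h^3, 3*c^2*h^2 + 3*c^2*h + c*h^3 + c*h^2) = 1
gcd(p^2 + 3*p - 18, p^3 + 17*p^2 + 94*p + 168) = p + 6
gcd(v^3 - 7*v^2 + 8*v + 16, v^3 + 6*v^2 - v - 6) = v + 1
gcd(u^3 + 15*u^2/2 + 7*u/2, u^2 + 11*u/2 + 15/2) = 1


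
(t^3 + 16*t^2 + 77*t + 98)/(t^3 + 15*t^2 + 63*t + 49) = (t + 2)/(t + 1)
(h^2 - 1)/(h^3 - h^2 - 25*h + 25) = (h + 1)/(h^2 - 25)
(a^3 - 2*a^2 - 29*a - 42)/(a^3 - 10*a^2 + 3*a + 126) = (a + 2)/(a - 6)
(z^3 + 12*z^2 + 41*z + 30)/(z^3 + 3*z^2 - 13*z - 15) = (z + 6)/(z - 3)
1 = 1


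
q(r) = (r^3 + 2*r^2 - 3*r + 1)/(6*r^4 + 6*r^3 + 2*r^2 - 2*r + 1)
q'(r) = (3*r^2 + 4*r - 3)/(6*r^4 + 6*r^3 + 2*r^2 - 2*r + 1) + (-24*r^3 - 18*r^2 - 4*r + 2)*(r^3 + 2*r^2 - 3*r + 1)/(6*r^4 + 6*r^3 + 2*r^2 - 2*r + 1)^2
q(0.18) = 0.71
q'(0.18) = -2.39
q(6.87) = 0.03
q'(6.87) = -0.00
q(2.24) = 0.07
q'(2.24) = -0.02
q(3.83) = 0.05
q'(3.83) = -0.01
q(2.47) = 0.06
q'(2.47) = -0.02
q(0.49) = 0.08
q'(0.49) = -0.58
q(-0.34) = 1.26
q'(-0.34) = -0.69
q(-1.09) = 0.86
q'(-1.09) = 1.59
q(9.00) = 0.02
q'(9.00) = 0.00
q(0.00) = 1.00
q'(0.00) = -1.00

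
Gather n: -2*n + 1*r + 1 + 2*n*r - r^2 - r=n*(2*r - 2) - r^2 + 1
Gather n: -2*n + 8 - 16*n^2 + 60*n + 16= -16*n^2 + 58*n + 24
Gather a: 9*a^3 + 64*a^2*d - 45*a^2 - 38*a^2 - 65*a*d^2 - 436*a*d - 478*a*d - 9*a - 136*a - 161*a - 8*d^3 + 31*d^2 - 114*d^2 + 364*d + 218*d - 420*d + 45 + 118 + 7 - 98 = 9*a^3 + a^2*(64*d - 83) + a*(-65*d^2 - 914*d - 306) - 8*d^3 - 83*d^2 + 162*d + 72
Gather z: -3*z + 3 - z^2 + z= -z^2 - 2*z + 3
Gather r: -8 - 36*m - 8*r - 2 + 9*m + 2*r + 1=-27*m - 6*r - 9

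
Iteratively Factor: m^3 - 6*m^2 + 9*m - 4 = (m - 4)*(m^2 - 2*m + 1) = (m - 4)*(m - 1)*(m - 1)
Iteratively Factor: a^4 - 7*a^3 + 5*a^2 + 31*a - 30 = (a - 1)*(a^3 - 6*a^2 - a + 30) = (a - 1)*(a + 2)*(a^2 - 8*a + 15) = (a - 5)*(a - 1)*(a + 2)*(a - 3)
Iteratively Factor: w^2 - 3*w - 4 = (w - 4)*(w + 1)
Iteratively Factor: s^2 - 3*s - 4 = (s - 4)*(s + 1)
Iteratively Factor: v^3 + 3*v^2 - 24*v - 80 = (v + 4)*(v^2 - v - 20) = (v + 4)^2*(v - 5)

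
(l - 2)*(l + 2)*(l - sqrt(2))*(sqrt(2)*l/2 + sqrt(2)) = sqrt(2)*l^4/2 - l^3 + sqrt(2)*l^3 - 2*sqrt(2)*l^2 - 2*l^2 - 4*sqrt(2)*l + 4*l + 8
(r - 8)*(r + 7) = r^2 - r - 56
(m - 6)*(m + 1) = m^2 - 5*m - 6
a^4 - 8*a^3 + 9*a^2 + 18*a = a*(a - 6)*(a - 3)*(a + 1)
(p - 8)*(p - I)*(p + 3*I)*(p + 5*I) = p^4 - 8*p^3 + 7*I*p^3 - 7*p^2 - 56*I*p^2 + 56*p + 15*I*p - 120*I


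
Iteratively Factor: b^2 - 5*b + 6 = (b - 3)*(b - 2)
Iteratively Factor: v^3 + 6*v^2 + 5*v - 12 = (v + 3)*(v^2 + 3*v - 4) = (v + 3)*(v + 4)*(v - 1)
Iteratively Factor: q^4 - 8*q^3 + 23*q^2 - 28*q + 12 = (q - 2)*(q^3 - 6*q^2 + 11*q - 6) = (q - 2)^2*(q^2 - 4*q + 3) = (q - 3)*(q - 2)^2*(q - 1)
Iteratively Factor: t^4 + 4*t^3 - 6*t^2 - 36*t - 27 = (t + 3)*(t^3 + t^2 - 9*t - 9) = (t - 3)*(t + 3)*(t^2 + 4*t + 3) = (t - 3)*(t + 1)*(t + 3)*(t + 3)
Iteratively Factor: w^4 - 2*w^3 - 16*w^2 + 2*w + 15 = (w - 5)*(w^3 + 3*w^2 - w - 3) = (w - 5)*(w - 1)*(w^2 + 4*w + 3) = (w - 5)*(w - 1)*(w + 3)*(w + 1)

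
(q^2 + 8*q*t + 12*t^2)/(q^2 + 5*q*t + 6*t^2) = (q + 6*t)/(q + 3*t)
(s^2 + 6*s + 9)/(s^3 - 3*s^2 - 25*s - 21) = (s + 3)/(s^2 - 6*s - 7)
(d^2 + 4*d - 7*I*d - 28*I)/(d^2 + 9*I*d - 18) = (d^2 + d*(4 - 7*I) - 28*I)/(d^2 + 9*I*d - 18)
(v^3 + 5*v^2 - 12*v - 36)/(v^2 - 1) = (v^3 + 5*v^2 - 12*v - 36)/(v^2 - 1)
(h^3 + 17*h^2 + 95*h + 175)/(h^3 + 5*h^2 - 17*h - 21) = (h^2 + 10*h + 25)/(h^2 - 2*h - 3)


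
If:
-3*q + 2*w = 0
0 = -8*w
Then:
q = 0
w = 0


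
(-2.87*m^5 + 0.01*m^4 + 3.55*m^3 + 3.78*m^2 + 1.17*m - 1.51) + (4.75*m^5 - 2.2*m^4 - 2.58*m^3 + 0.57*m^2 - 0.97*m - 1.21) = 1.88*m^5 - 2.19*m^4 + 0.97*m^3 + 4.35*m^2 + 0.2*m - 2.72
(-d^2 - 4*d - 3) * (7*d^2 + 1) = -7*d^4 - 28*d^3 - 22*d^2 - 4*d - 3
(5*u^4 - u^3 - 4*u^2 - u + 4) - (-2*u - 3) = 5*u^4 - u^3 - 4*u^2 + u + 7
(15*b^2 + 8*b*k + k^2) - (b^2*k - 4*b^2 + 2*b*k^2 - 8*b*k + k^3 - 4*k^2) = -b^2*k + 19*b^2 - 2*b*k^2 + 16*b*k - k^3 + 5*k^2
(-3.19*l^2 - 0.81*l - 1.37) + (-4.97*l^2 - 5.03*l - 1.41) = -8.16*l^2 - 5.84*l - 2.78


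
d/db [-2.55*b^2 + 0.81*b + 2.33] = 0.81 - 5.1*b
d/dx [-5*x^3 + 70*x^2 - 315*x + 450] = -15*x^2 + 140*x - 315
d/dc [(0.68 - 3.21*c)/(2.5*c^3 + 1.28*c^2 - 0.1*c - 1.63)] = (16.05*c^3 - 0.9912*c^2 - 1.7408*c + 5.3003)/(6.25*c^6 + 6.4*c^5 + 1.1384*c^4 - 8.406*c^3 - 4.1628*c^2 + 0.326*c + 2.6569)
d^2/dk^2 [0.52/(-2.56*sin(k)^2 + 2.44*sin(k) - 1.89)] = (13.631488*sin(k)^4 - 9.744384*sin(k)^3 - 27.415232*sin(k)^2 + 21.8868*sin(k) - 1.159808)/(2.56*sin(k)^2 - 2.44*sin(k) + 1.89)^3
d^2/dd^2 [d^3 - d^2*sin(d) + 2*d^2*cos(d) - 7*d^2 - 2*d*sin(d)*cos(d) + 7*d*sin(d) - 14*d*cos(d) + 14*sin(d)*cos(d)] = d^2*sin(d) - 2*d^2*cos(d) - 15*d*sin(d) + 4*d*sin(2*d) + 10*d*cos(d) + 6*d + 26*sin(d) - 28*sin(2*d) + 18*cos(d) - 4*cos(2*d) - 14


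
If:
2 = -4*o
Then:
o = -1/2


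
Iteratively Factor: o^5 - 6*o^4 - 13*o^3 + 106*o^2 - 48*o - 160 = (o - 2)*(o^4 - 4*o^3 - 21*o^2 + 64*o + 80) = (o - 2)*(o + 1)*(o^3 - 5*o^2 - 16*o + 80) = (o - 5)*(o - 2)*(o + 1)*(o^2 - 16) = (o - 5)*(o - 2)*(o + 1)*(o + 4)*(o - 4)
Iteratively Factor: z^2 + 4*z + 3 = (z + 1)*(z + 3)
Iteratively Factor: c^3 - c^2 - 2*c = (c - 2)*(c^2 + c) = (c - 2)*(c + 1)*(c)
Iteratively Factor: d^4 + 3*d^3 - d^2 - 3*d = (d - 1)*(d^3 + 4*d^2 + 3*d) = d*(d - 1)*(d^2 + 4*d + 3) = d*(d - 1)*(d + 3)*(d + 1)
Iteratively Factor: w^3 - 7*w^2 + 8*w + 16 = (w + 1)*(w^2 - 8*w + 16) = (w - 4)*(w + 1)*(w - 4)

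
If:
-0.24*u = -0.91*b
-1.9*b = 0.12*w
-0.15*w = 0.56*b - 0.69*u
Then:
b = 0.00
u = 0.00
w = 0.00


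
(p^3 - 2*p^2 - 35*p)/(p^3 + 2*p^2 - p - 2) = p*(p^2 - 2*p - 35)/(p^3 + 2*p^2 - p - 2)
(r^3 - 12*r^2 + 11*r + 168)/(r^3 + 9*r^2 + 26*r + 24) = (r^2 - 15*r + 56)/(r^2 + 6*r + 8)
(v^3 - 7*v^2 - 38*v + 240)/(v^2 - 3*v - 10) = (v^2 - 2*v - 48)/(v + 2)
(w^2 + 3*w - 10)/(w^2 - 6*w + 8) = (w + 5)/(w - 4)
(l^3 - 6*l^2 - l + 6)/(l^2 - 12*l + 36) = (l^2 - 1)/(l - 6)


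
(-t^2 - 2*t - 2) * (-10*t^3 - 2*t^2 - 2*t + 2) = 10*t^5 + 22*t^4 + 26*t^3 + 6*t^2 - 4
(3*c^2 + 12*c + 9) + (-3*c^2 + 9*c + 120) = 21*c + 129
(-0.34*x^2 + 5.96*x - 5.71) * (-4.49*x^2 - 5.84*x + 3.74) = 1.5266*x^4 - 24.7748*x^3 - 10.4401*x^2 + 55.6368*x - 21.3554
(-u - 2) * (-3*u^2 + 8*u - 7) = 3*u^3 - 2*u^2 - 9*u + 14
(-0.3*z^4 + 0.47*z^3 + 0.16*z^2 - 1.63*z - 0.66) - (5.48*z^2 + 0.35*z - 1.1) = -0.3*z^4 + 0.47*z^3 - 5.32*z^2 - 1.98*z + 0.44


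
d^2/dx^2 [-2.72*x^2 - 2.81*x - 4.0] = -5.44000000000000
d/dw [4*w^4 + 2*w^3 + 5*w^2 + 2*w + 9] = 16*w^3 + 6*w^2 + 10*w + 2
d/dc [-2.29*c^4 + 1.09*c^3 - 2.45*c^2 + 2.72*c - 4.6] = -9.16*c^3 + 3.27*c^2 - 4.9*c + 2.72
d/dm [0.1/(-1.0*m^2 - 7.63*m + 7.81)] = (0.2*m + 0.763)/(1.0*m^2 + 7.63*m - 7.81)^2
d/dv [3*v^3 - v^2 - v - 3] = 9*v^2 - 2*v - 1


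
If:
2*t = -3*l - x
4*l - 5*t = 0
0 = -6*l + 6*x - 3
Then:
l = -5/56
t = -1/14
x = 23/56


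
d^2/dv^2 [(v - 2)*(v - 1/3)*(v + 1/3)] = 6*v - 4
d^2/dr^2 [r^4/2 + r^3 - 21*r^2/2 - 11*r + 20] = 6*r^2 + 6*r - 21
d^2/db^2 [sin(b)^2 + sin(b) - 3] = -sin(b) + 2*cos(2*b)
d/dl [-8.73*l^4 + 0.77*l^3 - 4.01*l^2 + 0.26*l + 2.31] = -34.92*l^3 + 2.31*l^2 - 8.02*l + 0.26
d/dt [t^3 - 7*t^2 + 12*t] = 3*t^2 - 14*t + 12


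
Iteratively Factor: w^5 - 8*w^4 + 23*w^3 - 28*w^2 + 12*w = (w)*(w^4 - 8*w^3 + 23*w^2 - 28*w + 12) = w*(w - 2)*(w^3 - 6*w^2 + 11*w - 6) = w*(w - 2)^2*(w^2 - 4*w + 3) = w*(w - 2)^2*(w - 1)*(w - 3)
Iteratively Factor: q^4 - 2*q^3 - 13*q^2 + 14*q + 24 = (q - 2)*(q^3 - 13*q - 12) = (q - 2)*(q + 3)*(q^2 - 3*q - 4) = (q - 4)*(q - 2)*(q + 3)*(q + 1)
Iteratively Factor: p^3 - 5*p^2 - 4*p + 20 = (p - 2)*(p^2 - 3*p - 10) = (p - 2)*(p + 2)*(p - 5)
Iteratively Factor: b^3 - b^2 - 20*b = (b + 4)*(b^2 - 5*b) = (b - 5)*(b + 4)*(b)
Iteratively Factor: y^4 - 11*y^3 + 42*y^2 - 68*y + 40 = (y - 2)*(y^3 - 9*y^2 + 24*y - 20) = (y - 5)*(y - 2)*(y^2 - 4*y + 4) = (y - 5)*(y - 2)^2*(y - 2)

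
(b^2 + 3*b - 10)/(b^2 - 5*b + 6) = (b + 5)/(b - 3)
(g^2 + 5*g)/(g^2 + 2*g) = (g + 5)/(g + 2)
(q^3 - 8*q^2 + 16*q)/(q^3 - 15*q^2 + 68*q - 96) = q*(q - 4)/(q^2 - 11*q + 24)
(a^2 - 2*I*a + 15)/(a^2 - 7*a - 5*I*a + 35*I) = (a + 3*I)/(a - 7)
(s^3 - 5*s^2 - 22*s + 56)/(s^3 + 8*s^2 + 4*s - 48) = (s - 7)/(s + 6)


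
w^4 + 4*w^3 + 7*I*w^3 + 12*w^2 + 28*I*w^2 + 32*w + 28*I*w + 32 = (w + 2)^2*(w - I)*(w + 8*I)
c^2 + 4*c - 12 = (c - 2)*(c + 6)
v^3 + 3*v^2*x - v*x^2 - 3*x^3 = (v - x)*(v + x)*(v + 3*x)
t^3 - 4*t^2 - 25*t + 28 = (t - 7)*(t - 1)*(t + 4)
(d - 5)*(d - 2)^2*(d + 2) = d^4 - 7*d^3 + 6*d^2 + 28*d - 40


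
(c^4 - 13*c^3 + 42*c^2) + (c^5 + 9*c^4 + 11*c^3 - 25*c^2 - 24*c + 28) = c^5 + 10*c^4 - 2*c^3 + 17*c^2 - 24*c + 28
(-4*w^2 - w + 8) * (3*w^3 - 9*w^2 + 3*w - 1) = -12*w^5 + 33*w^4 + 21*w^3 - 71*w^2 + 25*w - 8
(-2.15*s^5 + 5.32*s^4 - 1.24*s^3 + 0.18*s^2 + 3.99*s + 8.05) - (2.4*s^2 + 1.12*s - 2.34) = -2.15*s^5 + 5.32*s^4 - 1.24*s^3 - 2.22*s^2 + 2.87*s + 10.39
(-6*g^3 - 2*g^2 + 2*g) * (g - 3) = -6*g^4 + 16*g^3 + 8*g^2 - 6*g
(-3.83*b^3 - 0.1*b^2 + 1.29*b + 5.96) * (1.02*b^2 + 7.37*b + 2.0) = -3.9066*b^5 - 28.3291*b^4 - 7.0812*b^3 + 15.3865*b^2 + 46.5052*b + 11.92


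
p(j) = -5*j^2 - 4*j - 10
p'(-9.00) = 86.00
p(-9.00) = -379.00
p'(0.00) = -4.00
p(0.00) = -10.00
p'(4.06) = -44.60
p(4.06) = -108.66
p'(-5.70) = 53.00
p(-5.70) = -149.65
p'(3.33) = -37.30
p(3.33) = -78.76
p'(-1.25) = 8.50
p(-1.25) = -12.81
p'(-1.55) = 11.50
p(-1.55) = -15.81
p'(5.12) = -55.20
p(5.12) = -161.55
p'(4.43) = -48.30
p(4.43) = -125.84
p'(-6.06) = 56.60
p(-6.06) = -169.38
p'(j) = -10*j - 4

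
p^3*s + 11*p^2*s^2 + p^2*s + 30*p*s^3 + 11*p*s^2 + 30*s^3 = (p + 5*s)*(p + 6*s)*(p*s + s)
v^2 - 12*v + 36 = (v - 6)^2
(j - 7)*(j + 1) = j^2 - 6*j - 7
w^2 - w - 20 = (w - 5)*(w + 4)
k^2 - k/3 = k*(k - 1/3)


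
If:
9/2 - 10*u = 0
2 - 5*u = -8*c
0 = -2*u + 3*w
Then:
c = 1/32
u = 9/20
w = 3/10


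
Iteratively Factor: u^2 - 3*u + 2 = (u - 2)*(u - 1)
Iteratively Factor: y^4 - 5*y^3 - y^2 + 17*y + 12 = (y + 1)*(y^3 - 6*y^2 + 5*y + 12) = (y + 1)^2*(y^2 - 7*y + 12) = (y - 4)*(y + 1)^2*(y - 3)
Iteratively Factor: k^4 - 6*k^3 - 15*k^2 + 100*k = (k - 5)*(k^3 - k^2 - 20*k) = k*(k - 5)*(k^2 - k - 20) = k*(k - 5)^2*(k + 4)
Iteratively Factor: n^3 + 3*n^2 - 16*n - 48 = (n - 4)*(n^2 + 7*n + 12) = (n - 4)*(n + 3)*(n + 4)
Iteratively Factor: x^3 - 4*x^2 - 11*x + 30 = (x - 2)*(x^2 - 2*x - 15) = (x - 5)*(x - 2)*(x + 3)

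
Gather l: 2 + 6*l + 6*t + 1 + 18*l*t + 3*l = l*(18*t + 9) + 6*t + 3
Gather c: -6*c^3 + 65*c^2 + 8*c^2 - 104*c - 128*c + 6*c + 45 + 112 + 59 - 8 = -6*c^3 + 73*c^2 - 226*c + 208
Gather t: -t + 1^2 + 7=8 - t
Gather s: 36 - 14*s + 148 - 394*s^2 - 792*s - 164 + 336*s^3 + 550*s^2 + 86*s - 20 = 336*s^3 + 156*s^2 - 720*s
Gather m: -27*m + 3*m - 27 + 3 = -24*m - 24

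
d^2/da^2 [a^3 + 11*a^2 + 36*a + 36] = 6*a + 22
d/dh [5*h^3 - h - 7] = 15*h^2 - 1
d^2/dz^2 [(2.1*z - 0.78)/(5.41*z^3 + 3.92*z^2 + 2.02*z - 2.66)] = (368.77806*z^5 - 6.738696*z^4 - 246.025416*z^3 + 239.584392*z^2 + 26.9766*z - 0.0644159999999987)/(158.340421*z^9 + 344.192856*z^8 + 426.761358*z^7 + 83.708114*z^6 - 179.121636*z^5 - 249.05244*z^4 - 3.298268*z^3 + 50.647464*z^2 + 42.878136*z - 18.821096)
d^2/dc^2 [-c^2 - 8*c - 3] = -2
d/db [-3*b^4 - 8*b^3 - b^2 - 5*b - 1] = -12*b^3 - 24*b^2 - 2*b - 5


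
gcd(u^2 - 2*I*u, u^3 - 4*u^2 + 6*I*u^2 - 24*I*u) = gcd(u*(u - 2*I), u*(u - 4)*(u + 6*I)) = u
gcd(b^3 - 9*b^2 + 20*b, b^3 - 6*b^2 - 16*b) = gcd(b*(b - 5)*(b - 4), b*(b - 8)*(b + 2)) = b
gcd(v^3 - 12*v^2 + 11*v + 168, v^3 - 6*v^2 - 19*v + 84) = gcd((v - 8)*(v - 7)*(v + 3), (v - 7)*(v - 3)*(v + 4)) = v - 7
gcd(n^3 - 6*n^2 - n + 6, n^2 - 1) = n^2 - 1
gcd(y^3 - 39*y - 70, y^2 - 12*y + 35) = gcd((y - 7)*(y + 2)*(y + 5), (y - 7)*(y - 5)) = y - 7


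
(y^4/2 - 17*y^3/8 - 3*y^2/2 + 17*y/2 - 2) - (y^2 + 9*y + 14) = y^4/2 - 17*y^3/8 - 5*y^2/2 - y/2 - 16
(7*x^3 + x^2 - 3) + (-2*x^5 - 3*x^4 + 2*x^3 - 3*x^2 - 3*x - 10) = -2*x^5 - 3*x^4 + 9*x^3 - 2*x^2 - 3*x - 13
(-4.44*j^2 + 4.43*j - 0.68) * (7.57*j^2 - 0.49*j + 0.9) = -33.6108*j^4 + 35.7107*j^3 - 11.3143*j^2 + 4.3202*j - 0.612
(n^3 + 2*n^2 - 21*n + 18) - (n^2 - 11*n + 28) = n^3 + n^2 - 10*n - 10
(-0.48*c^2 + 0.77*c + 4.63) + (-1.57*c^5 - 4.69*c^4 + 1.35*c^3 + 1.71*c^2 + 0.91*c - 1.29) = -1.57*c^5 - 4.69*c^4 + 1.35*c^3 + 1.23*c^2 + 1.68*c + 3.34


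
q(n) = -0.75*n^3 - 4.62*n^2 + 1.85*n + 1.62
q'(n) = -2.25*n^2 - 9.24*n + 1.85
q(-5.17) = -27.79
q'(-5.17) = -10.52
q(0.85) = -0.61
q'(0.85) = -7.63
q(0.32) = 1.71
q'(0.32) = -1.34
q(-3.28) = -27.69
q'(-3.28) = 7.95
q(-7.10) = 24.02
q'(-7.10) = -45.97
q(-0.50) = -0.37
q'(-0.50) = 5.91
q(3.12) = -60.36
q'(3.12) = -48.88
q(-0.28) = 0.76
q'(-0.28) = 4.26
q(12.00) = -1937.46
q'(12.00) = -433.03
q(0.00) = 1.62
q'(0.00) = 1.85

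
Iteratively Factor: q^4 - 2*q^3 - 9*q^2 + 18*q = (q - 3)*(q^3 + q^2 - 6*q) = (q - 3)*(q + 3)*(q^2 - 2*q) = q*(q - 3)*(q + 3)*(q - 2)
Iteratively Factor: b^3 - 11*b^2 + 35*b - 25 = (b - 1)*(b^2 - 10*b + 25) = (b - 5)*(b - 1)*(b - 5)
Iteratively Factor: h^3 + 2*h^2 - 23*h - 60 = (h - 5)*(h^2 + 7*h + 12) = (h - 5)*(h + 4)*(h + 3)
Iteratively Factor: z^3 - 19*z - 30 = (z + 3)*(z^2 - 3*z - 10) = (z - 5)*(z + 3)*(z + 2)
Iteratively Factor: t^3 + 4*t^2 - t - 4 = (t + 4)*(t^2 - 1) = (t + 1)*(t + 4)*(t - 1)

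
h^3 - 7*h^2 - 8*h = h*(h - 8)*(h + 1)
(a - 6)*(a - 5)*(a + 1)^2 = a^4 - 9*a^3 + 9*a^2 + 49*a + 30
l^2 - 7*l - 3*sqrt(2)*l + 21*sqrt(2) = (l - 7)*(l - 3*sqrt(2))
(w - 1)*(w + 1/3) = w^2 - 2*w/3 - 1/3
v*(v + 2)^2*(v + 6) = v^4 + 10*v^3 + 28*v^2 + 24*v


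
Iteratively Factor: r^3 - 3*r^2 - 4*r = (r)*(r^2 - 3*r - 4) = r*(r - 4)*(r + 1)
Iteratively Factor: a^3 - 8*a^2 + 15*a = (a - 5)*(a^2 - 3*a) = (a - 5)*(a - 3)*(a)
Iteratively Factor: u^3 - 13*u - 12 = (u + 3)*(u^2 - 3*u - 4) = (u + 1)*(u + 3)*(u - 4)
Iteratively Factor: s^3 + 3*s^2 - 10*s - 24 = (s + 4)*(s^2 - s - 6) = (s + 2)*(s + 4)*(s - 3)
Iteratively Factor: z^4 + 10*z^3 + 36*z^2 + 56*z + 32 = (z + 2)*(z^3 + 8*z^2 + 20*z + 16) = (z + 2)^2*(z^2 + 6*z + 8) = (z + 2)^2*(z + 4)*(z + 2)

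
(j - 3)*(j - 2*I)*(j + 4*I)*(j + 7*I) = j^4 - 3*j^3 + 9*I*j^3 - 6*j^2 - 27*I*j^2 + 18*j + 56*I*j - 168*I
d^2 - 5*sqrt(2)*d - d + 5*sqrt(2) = (d - 1)*(d - 5*sqrt(2))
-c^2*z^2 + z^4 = z^2*(-c + z)*(c + z)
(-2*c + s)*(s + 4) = -2*c*s - 8*c + s^2 + 4*s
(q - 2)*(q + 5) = q^2 + 3*q - 10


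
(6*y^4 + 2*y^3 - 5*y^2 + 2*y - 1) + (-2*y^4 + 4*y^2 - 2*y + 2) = 4*y^4 + 2*y^3 - y^2 + 1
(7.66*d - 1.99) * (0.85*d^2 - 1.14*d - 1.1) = 6.511*d^3 - 10.4239*d^2 - 6.1574*d + 2.189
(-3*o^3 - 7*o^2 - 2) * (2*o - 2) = -6*o^4 - 8*o^3 + 14*o^2 - 4*o + 4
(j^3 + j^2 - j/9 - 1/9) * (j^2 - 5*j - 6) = j^5 - 4*j^4 - 100*j^3/9 - 50*j^2/9 + 11*j/9 + 2/3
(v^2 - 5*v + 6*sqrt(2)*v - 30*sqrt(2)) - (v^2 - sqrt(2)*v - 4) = -5*v + 7*sqrt(2)*v - 30*sqrt(2) + 4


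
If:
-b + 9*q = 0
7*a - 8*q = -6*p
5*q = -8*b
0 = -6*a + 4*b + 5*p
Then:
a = 0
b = 0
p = 0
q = 0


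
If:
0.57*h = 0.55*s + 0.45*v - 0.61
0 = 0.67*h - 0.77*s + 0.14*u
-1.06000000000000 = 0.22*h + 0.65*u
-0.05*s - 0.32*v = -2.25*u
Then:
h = -4.72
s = -4.11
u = -0.03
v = 0.40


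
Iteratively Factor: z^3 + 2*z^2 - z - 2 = (z + 1)*(z^2 + z - 2) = (z + 1)*(z + 2)*(z - 1)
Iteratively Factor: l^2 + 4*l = (l)*(l + 4)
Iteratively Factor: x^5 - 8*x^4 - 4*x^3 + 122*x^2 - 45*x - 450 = (x - 5)*(x^4 - 3*x^3 - 19*x^2 + 27*x + 90) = (x - 5)*(x + 2)*(x^3 - 5*x^2 - 9*x + 45) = (x - 5)^2*(x + 2)*(x^2 - 9) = (x - 5)^2*(x - 3)*(x + 2)*(x + 3)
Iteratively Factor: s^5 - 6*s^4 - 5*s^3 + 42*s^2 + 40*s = (s + 1)*(s^4 - 7*s^3 + 2*s^2 + 40*s) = (s - 5)*(s + 1)*(s^3 - 2*s^2 - 8*s) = (s - 5)*(s - 4)*(s + 1)*(s^2 + 2*s) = (s - 5)*(s - 4)*(s + 1)*(s + 2)*(s)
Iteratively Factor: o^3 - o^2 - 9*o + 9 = (o - 3)*(o^2 + 2*o - 3) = (o - 3)*(o + 3)*(o - 1)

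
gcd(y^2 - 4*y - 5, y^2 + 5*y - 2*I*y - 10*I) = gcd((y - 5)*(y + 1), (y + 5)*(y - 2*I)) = 1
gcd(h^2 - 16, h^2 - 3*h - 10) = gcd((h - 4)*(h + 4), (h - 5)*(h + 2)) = 1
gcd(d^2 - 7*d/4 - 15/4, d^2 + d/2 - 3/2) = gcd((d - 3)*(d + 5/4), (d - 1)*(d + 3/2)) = 1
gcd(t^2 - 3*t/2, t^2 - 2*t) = t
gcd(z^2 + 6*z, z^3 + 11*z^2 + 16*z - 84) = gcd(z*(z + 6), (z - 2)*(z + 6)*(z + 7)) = z + 6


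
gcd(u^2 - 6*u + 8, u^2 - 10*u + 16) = u - 2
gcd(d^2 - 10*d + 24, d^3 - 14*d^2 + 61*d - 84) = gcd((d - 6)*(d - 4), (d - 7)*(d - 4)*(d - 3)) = d - 4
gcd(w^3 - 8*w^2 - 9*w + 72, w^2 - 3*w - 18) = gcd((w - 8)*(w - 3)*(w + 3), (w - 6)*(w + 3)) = w + 3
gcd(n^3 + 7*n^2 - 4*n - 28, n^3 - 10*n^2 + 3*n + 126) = 1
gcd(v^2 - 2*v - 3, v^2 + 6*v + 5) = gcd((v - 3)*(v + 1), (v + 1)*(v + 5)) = v + 1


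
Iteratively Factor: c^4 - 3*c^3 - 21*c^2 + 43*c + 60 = (c - 3)*(c^3 - 21*c - 20) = (c - 3)*(c + 4)*(c^2 - 4*c - 5) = (c - 3)*(c + 1)*(c + 4)*(c - 5)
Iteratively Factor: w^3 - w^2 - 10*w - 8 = (w + 1)*(w^2 - 2*w - 8) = (w - 4)*(w + 1)*(w + 2)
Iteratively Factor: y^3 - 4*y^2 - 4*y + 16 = (y - 4)*(y^2 - 4) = (y - 4)*(y - 2)*(y + 2)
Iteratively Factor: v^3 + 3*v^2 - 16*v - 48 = (v - 4)*(v^2 + 7*v + 12) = (v - 4)*(v + 4)*(v + 3)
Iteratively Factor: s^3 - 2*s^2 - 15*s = (s - 5)*(s^2 + 3*s) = s*(s - 5)*(s + 3)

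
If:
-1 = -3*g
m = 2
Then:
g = 1/3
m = 2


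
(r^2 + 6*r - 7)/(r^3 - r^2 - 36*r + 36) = (r + 7)/(r^2 - 36)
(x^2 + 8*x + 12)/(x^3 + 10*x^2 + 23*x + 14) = (x + 6)/(x^2 + 8*x + 7)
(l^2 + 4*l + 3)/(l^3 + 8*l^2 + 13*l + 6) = (l + 3)/(l^2 + 7*l + 6)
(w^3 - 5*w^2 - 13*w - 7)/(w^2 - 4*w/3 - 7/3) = 3*(w^2 - 6*w - 7)/(3*w - 7)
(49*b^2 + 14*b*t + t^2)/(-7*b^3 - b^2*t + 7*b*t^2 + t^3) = (7*b + t)/(-b^2 + t^2)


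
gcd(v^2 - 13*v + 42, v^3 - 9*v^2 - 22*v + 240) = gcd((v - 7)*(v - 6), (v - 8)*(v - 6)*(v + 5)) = v - 6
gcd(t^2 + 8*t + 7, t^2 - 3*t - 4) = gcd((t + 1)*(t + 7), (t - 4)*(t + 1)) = t + 1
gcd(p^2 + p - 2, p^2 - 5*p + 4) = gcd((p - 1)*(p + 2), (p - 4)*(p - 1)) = p - 1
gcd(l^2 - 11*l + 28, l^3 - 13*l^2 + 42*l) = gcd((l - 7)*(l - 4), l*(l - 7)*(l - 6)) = l - 7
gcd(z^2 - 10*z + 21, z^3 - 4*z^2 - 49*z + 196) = z - 7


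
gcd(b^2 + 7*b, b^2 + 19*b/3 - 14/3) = b + 7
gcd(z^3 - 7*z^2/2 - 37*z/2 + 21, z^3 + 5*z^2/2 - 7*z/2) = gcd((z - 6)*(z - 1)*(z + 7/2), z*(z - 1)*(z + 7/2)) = z^2 + 5*z/2 - 7/2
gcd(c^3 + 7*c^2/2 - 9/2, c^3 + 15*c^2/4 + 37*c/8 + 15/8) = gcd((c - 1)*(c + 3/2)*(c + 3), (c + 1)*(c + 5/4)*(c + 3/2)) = c + 3/2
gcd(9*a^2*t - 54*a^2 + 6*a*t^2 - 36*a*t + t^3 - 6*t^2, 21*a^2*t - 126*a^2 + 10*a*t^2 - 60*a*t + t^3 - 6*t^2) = 3*a*t - 18*a + t^2 - 6*t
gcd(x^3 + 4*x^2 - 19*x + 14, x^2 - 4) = x - 2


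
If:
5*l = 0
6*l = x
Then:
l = 0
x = 0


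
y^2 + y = y*(y + 1)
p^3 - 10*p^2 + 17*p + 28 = (p - 7)*(p - 4)*(p + 1)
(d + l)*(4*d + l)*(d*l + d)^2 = 4*d^4*l^2 + 8*d^4*l + 4*d^4 + 5*d^3*l^3 + 10*d^3*l^2 + 5*d^3*l + d^2*l^4 + 2*d^2*l^3 + d^2*l^2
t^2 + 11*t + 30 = (t + 5)*(t + 6)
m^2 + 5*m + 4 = (m + 1)*(m + 4)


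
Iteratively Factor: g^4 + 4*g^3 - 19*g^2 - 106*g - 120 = (g + 2)*(g^3 + 2*g^2 - 23*g - 60) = (g + 2)*(g + 3)*(g^2 - g - 20) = (g - 5)*(g + 2)*(g + 3)*(g + 4)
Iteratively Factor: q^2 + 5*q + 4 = (q + 4)*(q + 1)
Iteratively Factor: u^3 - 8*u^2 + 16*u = (u - 4)*(u^2 - 4*u) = (u - 4)^2*(u)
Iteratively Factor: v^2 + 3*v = (v + 3)*(v)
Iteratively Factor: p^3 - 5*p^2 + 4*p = (p)*(p^2 - 5*p + 4) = p*(p - 4)*(p - 1)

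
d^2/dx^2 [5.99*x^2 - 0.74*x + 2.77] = 11.9800000000000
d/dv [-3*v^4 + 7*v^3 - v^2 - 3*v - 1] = -12*v^3 + 21*v^2 - 2*v - 3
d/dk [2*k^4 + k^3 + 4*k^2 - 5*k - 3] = 8*k^3 + 3*k^2 + 8*k - 5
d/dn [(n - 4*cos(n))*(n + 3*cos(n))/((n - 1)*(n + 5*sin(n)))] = ((1 - n)*(n - 4*cos(n))*(n + 3*cos(n))*(5*cos(n) + 1) + (n - 1)*(n + 5*sin(n))*(n*sin(n) + 2*n + 12*sin(2*n) - cos(n)) - (n + 5*sin(n))*(n - 4*cos(n))*(n + 3*cos(n)))/((n - 1)^2*(n + 5*sin(n))^2)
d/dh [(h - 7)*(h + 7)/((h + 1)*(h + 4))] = (5*h^2 + 106*h + 245)/(h^4 + 10*h^3 + 33*h^2 + 40*h + 16)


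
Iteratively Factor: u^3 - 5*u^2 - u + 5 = (u + 1)*(u^2 - 6*u + 5) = (u - 1)*(u + 1)*(u - 5)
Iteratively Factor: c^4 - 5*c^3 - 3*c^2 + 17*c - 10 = (c + 2)*(c^3 - 7*c^2 + 11*c - 5) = (c - 5)*(c + 2)*(c^2 - 2*c + 1) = (c - 5)*(c - 1)*(c + 2)*(c - 1)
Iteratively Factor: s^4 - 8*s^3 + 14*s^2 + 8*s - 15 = (s + 1)*(s^3 - 9*s^2 + 23*s - 15) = (s - 3)*(s + 1)*(s^2 - 6*s + 5) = (s - 3)*(s - 1)*(s + 1)*(s - 5)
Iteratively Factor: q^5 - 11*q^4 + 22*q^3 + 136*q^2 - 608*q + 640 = (q - 5)*(q^4 - 6*q^3 - 8*q^2 + 96*q - 128) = (q - 5)*(q + 4)*(q^3 - 10*q^2 + 32*q - 32) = (q - 5)*(q - 4)*(q + 4)*(q^2 - 6*q + 8) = (q - 5)*(q - 4)^2*(q + 4)*(q - 2)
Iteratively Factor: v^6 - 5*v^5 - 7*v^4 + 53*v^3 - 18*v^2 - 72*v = (v)*(v^5 - 5*v^4 - 7*v^3 + 53*v^2 - 18*v - 72) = v*(v - 2)*(v^4 - 3*v^3 - 13*v^2 + 27*v + 36) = v*(v - 2)*(v + 1)*(v^3 - 4*v^2 - 9*v + 36) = v*(v - 2)*(v + 1)*(v + 3)*(v^2 - 7*v + 12) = v*(v - 3)*(v - 2)*(v + 1)*(v + 3)*(v - 4)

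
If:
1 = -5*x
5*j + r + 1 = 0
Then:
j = -r/5 - 1/5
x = -1/5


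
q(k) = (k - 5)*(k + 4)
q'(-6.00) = -13.00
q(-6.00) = 22.00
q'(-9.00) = -19.00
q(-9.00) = 70.00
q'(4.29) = 7.58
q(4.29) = -5.89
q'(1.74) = 2.48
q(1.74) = -18.71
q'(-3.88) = -8.76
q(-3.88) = -1.07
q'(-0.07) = -1.14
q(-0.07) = -19.93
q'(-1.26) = -3.52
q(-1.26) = -17.15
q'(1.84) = 2.68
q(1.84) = -18.45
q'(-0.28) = -1.56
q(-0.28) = -19.64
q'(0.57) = 0.14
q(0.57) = -20.25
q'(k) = 2*k - 1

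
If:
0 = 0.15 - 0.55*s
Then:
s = 0.27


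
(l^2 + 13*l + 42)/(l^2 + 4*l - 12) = (l + 7)/(l - 2)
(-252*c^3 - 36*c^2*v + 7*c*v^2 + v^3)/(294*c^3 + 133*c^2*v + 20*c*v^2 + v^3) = (-6*c + v)/(7*c + v)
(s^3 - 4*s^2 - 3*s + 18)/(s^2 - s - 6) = s - 3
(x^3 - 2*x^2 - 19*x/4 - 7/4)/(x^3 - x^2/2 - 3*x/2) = (4*x^2 - 12*x - 7)/(2*x*(2*x - 3))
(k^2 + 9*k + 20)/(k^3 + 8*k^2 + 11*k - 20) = 1/(k - 1)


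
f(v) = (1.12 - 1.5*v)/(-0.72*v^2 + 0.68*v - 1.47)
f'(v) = (1.12 - 1.5*v)*(1.44*v - 0.68)/(-0.72*v^2 + 0.68*v - 1.47)^2 - 1.5/(-0.72*v^2 + 0.68*v - 1.47) = (-1.08*v^2 + 1.6128*v + 1.4434)/(0.5184*v^4 - 0.9792*v^3 + 2.5792*v^2 - 1.9992*v + 2.1609)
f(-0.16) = -0.85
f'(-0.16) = 0.45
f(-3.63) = -0.49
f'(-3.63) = -0.10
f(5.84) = 0.35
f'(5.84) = -0.05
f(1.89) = 0.62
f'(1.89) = 0.08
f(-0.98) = -0.92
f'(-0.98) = -0.15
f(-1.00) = -0.91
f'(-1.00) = -0.15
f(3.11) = 0.56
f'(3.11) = -0.10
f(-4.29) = -0.43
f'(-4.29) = -0.08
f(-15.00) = -0.14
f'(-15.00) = -0.01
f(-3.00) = -0.56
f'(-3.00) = -0.13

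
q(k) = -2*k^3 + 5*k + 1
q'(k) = 5 - 6*k^2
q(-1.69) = 2.20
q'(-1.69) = -12.14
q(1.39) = 2.58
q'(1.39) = -6.59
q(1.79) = -1.52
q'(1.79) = -14.22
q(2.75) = -26.84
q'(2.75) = -40.38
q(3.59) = -73.59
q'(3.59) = -72.33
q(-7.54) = 820.62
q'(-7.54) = -336.11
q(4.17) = -123.17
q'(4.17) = -99.33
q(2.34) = -12.93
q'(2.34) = -27.85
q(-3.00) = 40.00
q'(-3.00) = -49.00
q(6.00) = -401.00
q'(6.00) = -211.00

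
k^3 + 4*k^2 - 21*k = k*(k - 3)*(k + 7)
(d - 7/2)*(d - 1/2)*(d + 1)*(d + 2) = d^4 - d^3 - 33*d^2/4 - 11*d/4 + 7/2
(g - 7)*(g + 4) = g^2 - 3*g - 28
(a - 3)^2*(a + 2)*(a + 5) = a^4 + a^3 - 23*a^2 + 3*a + 90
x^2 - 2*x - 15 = (x - 5)*(x + 3)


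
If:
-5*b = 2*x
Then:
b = -2*x/5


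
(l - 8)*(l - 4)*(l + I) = l^3 - 12*l^2 + I*l^2 + 32*l - 12*I*l + 32*I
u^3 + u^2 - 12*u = u*(u - 3)*(u + 4)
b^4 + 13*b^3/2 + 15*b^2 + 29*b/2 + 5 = (b + 1)*(b + 5/2)*(sqrt(2)*b/2 + sqrt(2))*(sqrt(2)*b + sqrt(2))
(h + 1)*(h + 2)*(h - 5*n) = h^3 - 5*h^2*n + 3*h^2 - 15*h*n + 2*h - 10*n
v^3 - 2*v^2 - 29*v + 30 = (v - 6)*(v - 1)*(v + 5)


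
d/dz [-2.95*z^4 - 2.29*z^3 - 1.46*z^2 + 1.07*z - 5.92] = -11.8*z^3 - 6.87*z^2 - 2.92*z + 1.07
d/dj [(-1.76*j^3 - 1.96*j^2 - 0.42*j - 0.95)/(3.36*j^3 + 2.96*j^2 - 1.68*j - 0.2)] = (1.376*j^4 + 8.736*j^3 + 15.168*j^2 + 6.408*j - 1.512)/(11.2896*j^6 + 19.8912*j^5 - 2.528*j^4 - 11.2896*j^3 + 1.6384*j^2 + 0.672*j + 0.04)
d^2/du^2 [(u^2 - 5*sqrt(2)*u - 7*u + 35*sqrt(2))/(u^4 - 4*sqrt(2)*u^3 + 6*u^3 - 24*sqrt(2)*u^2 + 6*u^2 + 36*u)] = 2*(3*u^8 - 42*sqrt(2)*u^7 - 24*u^7 + 46*u^6 + 310*sqrt(2)*u^6 - 3810*u^5 + 3552*sqrt(2)*u^5 - 34920*u^4 + 17250*sqrt(2)*u^4 - 99660*u^3 + 63372*sqrt(2)*u^3 - 90720*u^2 + 147420*sqrt(2)*u^2 - 181440*u + 22680*sqrt(2)*u + 45360*sqrt(2))/(u^3*(u^9 - 12*sqrt(2)*u^8 + 18*u^8 - 216*sqrt(2)*u^7 + 222*u^7 - 1568*sqrt(2)*u^6 + 2268*u^6 - 7488*sqrt(2)*u^5 + 12996*u^5 - 29808*sqrt(2)*u^4 + 36936*u^4 - 66528*sqrt(2)*u^3 + 74088*u^3 - 46656*sqrt(2)*u^2 + 151632*u^2 - 93312*sqrt(2)*u + 23328*u + 46656))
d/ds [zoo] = 0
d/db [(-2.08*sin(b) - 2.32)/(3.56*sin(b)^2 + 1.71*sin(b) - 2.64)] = (7.4048*sin(b)^2 + 16.5184*sin(b) + 9.4584)*cos(b)/(12.6736*sin(b)^4 + 12.1752*sin(b)^3 - 15.8727*sin(b)^2 - 9.0288*sin(b) + 6.9696)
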